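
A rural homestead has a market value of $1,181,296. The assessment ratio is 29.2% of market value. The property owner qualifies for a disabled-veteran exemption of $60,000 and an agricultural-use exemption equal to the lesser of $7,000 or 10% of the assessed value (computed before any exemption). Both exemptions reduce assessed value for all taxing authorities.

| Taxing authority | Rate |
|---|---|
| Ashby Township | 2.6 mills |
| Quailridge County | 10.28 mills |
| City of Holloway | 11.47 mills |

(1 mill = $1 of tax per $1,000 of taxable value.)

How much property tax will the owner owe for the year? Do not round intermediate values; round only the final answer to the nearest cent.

$6,767.80

Assessed value = $1,181,296 × 0.292 = $344,938.432
Agricultural-use exemption = min($7,000, 10% × $344,938.432) = min($7,000, $34,493.8432) = $7,000 (dollar cap binds)
Taxable value = $344,938.432 − $60,000 − $7,000 = $277,938.432
Ashby Township: $277,938.432 × 0.0026 = $722.6399232
Quailridge County: $277,938.432 × 0.01028 = $2,857.20708096
City of Holloway: $277,938.432 × 0.01147 = $3,187.95381504
Total = $6,767.8008192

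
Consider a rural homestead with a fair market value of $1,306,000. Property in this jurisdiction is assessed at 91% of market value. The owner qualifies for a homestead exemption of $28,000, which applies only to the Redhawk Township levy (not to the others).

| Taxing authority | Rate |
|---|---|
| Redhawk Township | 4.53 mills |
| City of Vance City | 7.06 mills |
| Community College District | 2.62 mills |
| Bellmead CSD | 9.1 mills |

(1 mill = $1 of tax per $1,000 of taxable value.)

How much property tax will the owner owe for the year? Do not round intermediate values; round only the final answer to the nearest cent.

$27,576.16

Assessed value = $1,306,000 × 0.91 = $1,188,460
Redhawk Township: ($1,188,460 − $28,000) × 0.00453 = $1,160,460 × 0.00453 = $5,256.8838
City of Vance City: $1,188,460 × 0.00706 = $8,390.5276
Community College District: $1,188,460 × 0.00262 = $3,113.7652
Bellmead CSD: $1,188,460 × 0.0091 = $10,814.986
Total = $27,576.1626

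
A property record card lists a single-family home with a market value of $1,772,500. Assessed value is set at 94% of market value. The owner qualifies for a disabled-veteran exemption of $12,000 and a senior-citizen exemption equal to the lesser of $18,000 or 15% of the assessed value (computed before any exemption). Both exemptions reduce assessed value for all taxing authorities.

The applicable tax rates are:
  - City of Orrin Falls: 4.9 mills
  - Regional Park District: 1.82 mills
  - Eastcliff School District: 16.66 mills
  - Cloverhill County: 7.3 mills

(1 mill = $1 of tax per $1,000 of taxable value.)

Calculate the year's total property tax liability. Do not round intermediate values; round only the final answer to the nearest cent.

Assessed value = $1,772,500 × 0.94 = $1,666,150
Senior-citizen exemption = min($18,000, 15% × $1,666,150) = min($18,000, $249,922.5) = $18,000 (dollar cap binds)
Taxable value = $1,666,150 − $12,000 − $18,000 = $1,636,150
City of Orrin Falls: $1,636,150 × 0.0049 = $8,017.135
Regional Park District: $1,636,150 × 0.00182 = $2,977.793
Eastcliff School District: $1,636,150 × 0.01666 = $27,258.259
Cloverhill County: $1,636,150 × 0.0073 = $11,943.895
Total = $50,197.082

$50,197.08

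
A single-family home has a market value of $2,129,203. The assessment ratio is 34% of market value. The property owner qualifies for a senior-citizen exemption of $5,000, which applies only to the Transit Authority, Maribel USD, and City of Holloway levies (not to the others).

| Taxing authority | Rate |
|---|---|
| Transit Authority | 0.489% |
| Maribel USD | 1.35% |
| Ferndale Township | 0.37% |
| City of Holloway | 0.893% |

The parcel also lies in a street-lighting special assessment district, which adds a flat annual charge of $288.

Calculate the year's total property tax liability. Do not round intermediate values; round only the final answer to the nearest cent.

Assessed value = $2,129,203 × 0.34 = $723,929.02
Transit Authority: ($723,929.02 − $5,000) × 0.00489 = $718,929.02 × 0.00489 = $3,515.5629078
Maribel USD: ($723,929.02 − $5,000) × 0.0135 = $718,929.02 × 0.0135 = $9,705.54177
Ferndale Township: $723,929.02 × 0.0037 = $2,678.537374
City of Holloway: ($723,929.02 − $5,000) × 0.00893 = $718,929.02 × 0.00893 = $6,420.0361486
Levies subtotal = $22,319.6782004
Total = $22,319.6782004 + $288 = $22,607.6782004

$22,607.68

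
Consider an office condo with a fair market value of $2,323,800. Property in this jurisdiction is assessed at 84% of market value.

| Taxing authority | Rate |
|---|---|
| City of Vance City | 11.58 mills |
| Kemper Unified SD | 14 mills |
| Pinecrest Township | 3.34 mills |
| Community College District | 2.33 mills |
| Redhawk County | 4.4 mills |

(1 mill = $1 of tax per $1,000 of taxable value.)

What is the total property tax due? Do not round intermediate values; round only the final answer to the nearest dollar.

Assessed value = $2,323,800 × 0.84 = $1,951,992
City of Vance City: $1,951,992 × 0.01158 = $22,604.06736
Kemper Unified SD: $1,951,992 × 0.014 = $27,327.888
Pinecrest Township: $1,951,992 × 0.00334 = $6,519.65328
Community College District: $1,951,992 × 0.00233 = $4,548.14136
Redhawk County: $1,951,992 × 0.0044 = $8,588.7648
Total = $22,604.06736 + $27,327.888 + $6,519.65328 + $4,548.14136 + $8,588.7648 = $69,588.5148

$69,589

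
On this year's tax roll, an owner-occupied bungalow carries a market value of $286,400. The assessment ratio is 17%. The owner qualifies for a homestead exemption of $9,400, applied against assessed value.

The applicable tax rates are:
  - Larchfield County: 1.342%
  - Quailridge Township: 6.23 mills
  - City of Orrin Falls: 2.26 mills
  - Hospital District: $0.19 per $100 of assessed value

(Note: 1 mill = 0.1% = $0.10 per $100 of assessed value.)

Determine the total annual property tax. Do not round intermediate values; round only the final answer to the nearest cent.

Assessed value = $286,400 × 0.17 = $48,688
Taxable value = $48,688 − $9,400 = $39,288
Larchfield County: $39,288 × 0.01342 = $527.24496
Quailridge Township: $39,288 × 0.00623 = $244.76424
City of Orrin Falls: $39,288 × 0.00226 = $88.79088
Hospital District: $39,288 × 0.0019 = $74.6472
Total = $935.44728

$935.45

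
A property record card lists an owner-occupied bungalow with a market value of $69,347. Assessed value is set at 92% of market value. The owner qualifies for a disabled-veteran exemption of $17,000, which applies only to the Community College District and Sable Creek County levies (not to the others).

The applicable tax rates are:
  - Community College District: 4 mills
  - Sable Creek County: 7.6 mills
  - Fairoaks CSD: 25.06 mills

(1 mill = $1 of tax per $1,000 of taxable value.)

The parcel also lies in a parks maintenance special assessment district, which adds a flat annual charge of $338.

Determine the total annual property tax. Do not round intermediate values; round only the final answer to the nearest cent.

$2,479.68

Assessed value = $69,347 × 0.92 = $63,799.24
Community College District: ($63,799.24 − $17,000) × 0.004 = $46,799.24 × 0.004 = $187.19696
Sable Creek County: ($63,799.24 − $17,000) × 0.0076 = $46,799.24 × 0.0076 = $355.674224
Fairoaks CSD: $63,799.24 × 0.02506 = $1,598.8089544
Levies subtotal = $2,141.6801384
Total = $2,141.6801384 + $338 = $2,479.6801384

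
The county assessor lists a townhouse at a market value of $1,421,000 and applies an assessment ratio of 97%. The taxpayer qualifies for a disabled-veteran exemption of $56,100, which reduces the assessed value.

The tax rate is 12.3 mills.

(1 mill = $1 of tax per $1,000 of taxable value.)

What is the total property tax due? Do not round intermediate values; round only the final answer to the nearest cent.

$16,263.92

Assessed value = $1,421,000 × 0.97 = $1,378,370
Taxable value = $1,378,370 − $56,100 = $1,322,270
Tax = $1,322,270 × 0.0123 = $16,263.921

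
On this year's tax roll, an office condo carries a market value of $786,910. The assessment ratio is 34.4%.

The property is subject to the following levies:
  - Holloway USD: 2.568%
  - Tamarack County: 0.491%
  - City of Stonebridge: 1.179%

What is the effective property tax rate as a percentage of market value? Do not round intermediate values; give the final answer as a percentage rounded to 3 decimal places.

1.458%

Assessed value = $786,910 × 0.344 = $270,697.04
Holloway USD: $270,697.04 × 0.02568 = $6,951.4999872
Tamarack County: $270,697.04 × 0.00491 = $1,329.1224664
City of Stonebridge: $270,697.04 × 0.01179 = $3,191.5181016
Total tax = $11,472.1405552
Effective rate = $11,472.1405552 ÷ $786,910 = 1.458% of market value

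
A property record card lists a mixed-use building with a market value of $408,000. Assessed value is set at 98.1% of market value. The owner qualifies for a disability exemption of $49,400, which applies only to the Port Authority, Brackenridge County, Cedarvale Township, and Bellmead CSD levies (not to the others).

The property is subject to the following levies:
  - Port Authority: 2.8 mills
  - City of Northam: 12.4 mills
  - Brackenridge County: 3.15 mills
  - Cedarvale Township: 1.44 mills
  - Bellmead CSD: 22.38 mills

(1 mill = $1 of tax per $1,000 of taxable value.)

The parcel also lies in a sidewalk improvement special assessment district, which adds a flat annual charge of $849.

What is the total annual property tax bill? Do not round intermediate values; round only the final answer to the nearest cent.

$16,256.82

Assessed value = $408,000 × 0.981 = $400,248
Port Authority: ($400,248 − $49,400) × 0.0028 = $350,848 × 0.0028 = $982.3744
City of Northam: $400,248 × 0.0124 = $4,963.0752
Brackenridge County: ($400,248 − $49,400) × 0.00315 = $350,848 × 0.00315 = $1,105.1712
Cedarvale Township: ($400,248 − $49,400) × 0.00144 = $350,848 × 0.00144 = $505.22112
Bellmead CSD: ($400,248 − $49,400) × 0.02238 = $350,848 × 0.02238 = $7,851.97824
Levies subtotal = $15,407.82016
Total = $15,407.82016 + $849 = $16,256.82016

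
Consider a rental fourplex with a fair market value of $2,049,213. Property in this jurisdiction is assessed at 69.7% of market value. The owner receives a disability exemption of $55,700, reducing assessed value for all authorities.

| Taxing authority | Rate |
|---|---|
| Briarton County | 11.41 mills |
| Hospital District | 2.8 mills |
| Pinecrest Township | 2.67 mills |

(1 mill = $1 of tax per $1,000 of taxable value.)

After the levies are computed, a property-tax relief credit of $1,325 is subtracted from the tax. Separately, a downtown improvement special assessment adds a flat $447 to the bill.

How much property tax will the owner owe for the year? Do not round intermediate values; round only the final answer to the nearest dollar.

Assessed value = $2,049,213 × 0.697 = $1,428,301.461
Taxable value = $1,428,301.461 − $55,700 = $1,372,601.461
Briarton County: $1,372,601.461 × 0.01141 = $15,661.38267001
Hospital District: $1,372,601.461 × 0.0028 = $3,843.2840908
Pinecrest Township: $1,372,601.461 × 0.00267 = $3,664.84590087
Levies subtotal = $23,169.51266168
After credit = $23,169.51266168 − $1,325 = $21,844.51266168
Total = $21,844.51266168 + $447 = $22,291.51266168

$22,292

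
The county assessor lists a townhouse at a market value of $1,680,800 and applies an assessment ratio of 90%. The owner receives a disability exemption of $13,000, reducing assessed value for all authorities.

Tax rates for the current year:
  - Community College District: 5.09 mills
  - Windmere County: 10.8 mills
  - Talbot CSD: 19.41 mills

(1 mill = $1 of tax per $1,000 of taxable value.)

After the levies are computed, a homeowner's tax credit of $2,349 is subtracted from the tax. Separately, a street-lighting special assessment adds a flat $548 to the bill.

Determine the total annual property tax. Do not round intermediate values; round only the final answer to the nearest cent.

Assessed value = $1,680,800 × 0.9 = $1,512,720
Taxable value = $1,512,720 − $13,000 = $1,499,720
Community College District: $1,499,720 × 0.00509 = $7,633.5748
Windmere County: $1,499,720 × 0.0108 = $16,196.976
Talbot CSD: $1,499,720 × 0.01941 = $29,109.5652
Levies subtotal = $52,940.116
After credit = $52,940.116 − $2,349 = $50,591.116
Total = $50,591.116 + $548 = $51,139.116

$51,139.12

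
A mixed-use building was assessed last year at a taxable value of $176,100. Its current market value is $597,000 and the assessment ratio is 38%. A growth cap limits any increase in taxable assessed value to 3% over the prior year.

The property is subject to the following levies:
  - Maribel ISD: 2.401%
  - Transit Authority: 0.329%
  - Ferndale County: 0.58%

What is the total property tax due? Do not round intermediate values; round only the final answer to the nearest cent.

Uncapped assessed value = $597,000 × 0.38 = $226,860
Cap limit = $176,100 × 1.03 = $181,383
Taxable assessed value = min($226,860, $181,383) = $181,383 (cap binds)
Maribel ISD: $181,383 × 0.02401 = $4,355.00583
Transit Authority: $181,383 × 0.00329 = $596.75007
Ferndale County: $181,383 × 0.0058 = $1,052.0214
Total = $6,003.7773

$6,003.78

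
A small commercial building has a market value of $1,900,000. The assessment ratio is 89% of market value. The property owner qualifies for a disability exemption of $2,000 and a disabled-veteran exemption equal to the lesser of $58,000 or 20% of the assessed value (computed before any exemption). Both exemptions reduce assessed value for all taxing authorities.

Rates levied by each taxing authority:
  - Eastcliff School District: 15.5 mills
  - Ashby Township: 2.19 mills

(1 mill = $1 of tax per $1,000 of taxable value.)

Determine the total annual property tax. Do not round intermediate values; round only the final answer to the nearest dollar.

Assessed value = $1,900,000 × 0.89 = $1,691,000
Disabled-veteran exemption = min($58,000, 20% × $1,691,000) = min($58,000, $338,200) = $58,000 (dollar cap binds)
Taxable value = $1,691,000 − $2,000 − $58,000 = $1,631,000
Eastcliff School District: $1,631,000 × 0.0155 = $25,280.5
Ashby Township: $1,631,000 × 0.00219 = $3,571.89
Total = $28,852.39

$28,852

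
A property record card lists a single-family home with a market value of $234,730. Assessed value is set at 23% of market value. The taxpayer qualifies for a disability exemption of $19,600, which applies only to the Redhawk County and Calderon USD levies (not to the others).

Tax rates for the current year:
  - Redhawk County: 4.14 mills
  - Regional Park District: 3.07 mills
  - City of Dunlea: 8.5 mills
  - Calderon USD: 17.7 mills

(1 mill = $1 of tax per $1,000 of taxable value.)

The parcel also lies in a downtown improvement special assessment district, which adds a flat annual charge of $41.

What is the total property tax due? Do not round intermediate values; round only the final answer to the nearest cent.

Assessed value = $234,730 × 0.23 = $53,987.9
Redhawk County: ($53,987.9 − $19,600) × 0.00414 = $34,387.9 × 0.00414 = $142.365906
Regional Park District: $53,987.9 × 0.00307 = $165.742853
City of Dunlea: $53,987.9 × 0.0085 = $458.89715
Calderon USD: ($53,987.9 − $19,600) × 0.0177 = $34,387.9 × 0.0177 = $608.66583
Levies subtotal = $1,375.671739
Total = $1,375.671739 + $41 = $1,416.671739

$1,416.67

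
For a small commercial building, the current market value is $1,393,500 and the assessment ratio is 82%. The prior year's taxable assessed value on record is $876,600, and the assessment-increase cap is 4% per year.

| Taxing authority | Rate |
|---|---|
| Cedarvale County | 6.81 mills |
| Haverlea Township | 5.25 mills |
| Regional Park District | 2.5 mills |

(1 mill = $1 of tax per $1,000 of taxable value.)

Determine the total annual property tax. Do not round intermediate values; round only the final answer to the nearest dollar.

$13,274

Uncapped assessed value = $1,393,500 × 0.82 = $1,142,670
Cap limit = $876,600 × 1.04 = $911,664
Taxable assessed value = min($1,142,670, $911,664) = $911,664 (cap binds)
Cedarvale County: $911,664 × 0.00681 = $6,208.43184
Haverlea Township: $911,664 × 0.00525 = $4,786.236
Regional Park District: $911,664 × 0.0025 = $2,279.16
Total = $13,273.82784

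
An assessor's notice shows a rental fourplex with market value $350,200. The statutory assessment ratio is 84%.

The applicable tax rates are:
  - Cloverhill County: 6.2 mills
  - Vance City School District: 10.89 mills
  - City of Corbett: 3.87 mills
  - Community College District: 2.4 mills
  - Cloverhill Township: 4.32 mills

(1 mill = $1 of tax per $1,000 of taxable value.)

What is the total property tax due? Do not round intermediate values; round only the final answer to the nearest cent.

$8,142.57

Assessed value = $350,200 × 0.84 = $294,168
Cloverhill County: $294,168 × 0.0062 = $1,823.8416
Vance City School District: $294,168 × 0.01089 = $3,203.48952
City of Corbett: $294,168 × 0.00387 = $1,138.43016
Community College District: $294,168 × 0.0024 = $706.0032
Cloverhill Township: $294,168 × 0.00432 = $1,270.80576
Total = $1,823.8416 + $3,203.48952 + $1,138.43016 + $706.0032 + $1,270.80576 = $8,142.57024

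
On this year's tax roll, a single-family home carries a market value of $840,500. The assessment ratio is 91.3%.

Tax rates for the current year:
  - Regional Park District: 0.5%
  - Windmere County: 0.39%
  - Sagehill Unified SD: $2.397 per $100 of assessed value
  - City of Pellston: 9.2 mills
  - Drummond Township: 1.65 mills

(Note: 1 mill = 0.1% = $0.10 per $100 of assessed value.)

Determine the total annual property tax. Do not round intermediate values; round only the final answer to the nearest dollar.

$33,550

Assessed value = $840,500 × 0.913 = $767,376.5
Regional Park District: $767,376.5 × 0.005 = $3,836.8825
Windmere County: $767,376.5 × 0.0039 = $2,992.76835
Sagehill Unified SD: $767,376.5 × 0.02397 = $18,394.014705
City of Pellston: $767,376.5 × 0.0092 = $7,059.8638
Drummond Township: $767,376.5 × 0.00165 = $1,266.171225
Total = $33,549.70058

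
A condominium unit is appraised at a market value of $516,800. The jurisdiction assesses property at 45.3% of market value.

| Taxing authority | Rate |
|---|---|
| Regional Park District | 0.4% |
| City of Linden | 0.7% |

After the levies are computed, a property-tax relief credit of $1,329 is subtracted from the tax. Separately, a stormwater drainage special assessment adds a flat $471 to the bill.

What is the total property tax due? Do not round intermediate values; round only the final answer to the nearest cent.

$1,717.21

Assessed value = $516,800 × 0.453 = $234,110.4
Regional Park District: $234,110.4 × 0.004 = $936.4416
City of Linden: $234,110.4 × 0.007 = $1,638.7728
Levies subtotal = $2,575.2144
After credit = $2,575.2144 − $1,329 = $1,246.2144
Total = $1,246.2144 + $471 = $1,717.2144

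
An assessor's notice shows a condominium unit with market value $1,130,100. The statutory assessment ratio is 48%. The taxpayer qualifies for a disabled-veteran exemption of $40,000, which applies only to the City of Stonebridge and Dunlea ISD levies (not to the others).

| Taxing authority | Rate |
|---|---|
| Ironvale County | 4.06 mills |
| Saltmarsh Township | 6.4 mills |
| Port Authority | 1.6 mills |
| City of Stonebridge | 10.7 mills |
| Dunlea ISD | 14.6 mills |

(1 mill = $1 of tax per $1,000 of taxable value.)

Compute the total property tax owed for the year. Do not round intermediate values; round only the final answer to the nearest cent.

Assessed value = $1,130,100 × 0.48 = $542,448
Ironvale County: $542,448 × 0.00406 = $2,202.33888
Saltmarsh Township: $542,448 × 0.0064 = $3,471.6672
Port Authority: $542,448 × 0.0016 = $867.9168
City of Stonebridge: ($542,448 − $40,000) × 0.0107 = $502,448 × 0.0107 = $5,376.1936
Dunlea ISD: ($542,448 − $40,000) × 0.0146 = $502,448 × 0.0146 = $7,335.7408
Total = $19,253.85728

$19,253.86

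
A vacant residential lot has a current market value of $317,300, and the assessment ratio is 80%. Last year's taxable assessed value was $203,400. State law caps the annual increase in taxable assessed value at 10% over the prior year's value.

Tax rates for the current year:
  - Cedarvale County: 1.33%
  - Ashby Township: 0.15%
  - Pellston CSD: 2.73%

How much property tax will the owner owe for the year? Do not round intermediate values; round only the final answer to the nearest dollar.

$9,419

Uncapped assessed value = $317,300 × 0.8 = $253,840
Cap limit = $203,400 × 1.1 = $223,740
Taxable assessed value = min($253,840, $223,740) = $223,740 (cap binds)
Cedarvale County: $223,740 × 0.0133 = $2,975.742
Ashby Township: $223,740 × 0.0015 = $335.61
Pellston CSD: $223,740 × 0.0273 = $6,108.102
Total = $9,419.454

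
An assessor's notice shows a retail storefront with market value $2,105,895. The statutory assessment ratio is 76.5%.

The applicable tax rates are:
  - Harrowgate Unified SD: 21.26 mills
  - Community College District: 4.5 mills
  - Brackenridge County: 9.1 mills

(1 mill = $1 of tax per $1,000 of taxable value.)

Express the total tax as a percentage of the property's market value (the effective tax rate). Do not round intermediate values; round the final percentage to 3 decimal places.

2.667%

Assessed value = $2,105,895 × 0.765 = $1,611,009.675
Harrowgate Unified SD: $1,611,009.675 × 0.02126 = $34,250.0656905
Community College District: $1,611,009.675 × 0.0045 = $7,249.5435375
Brackenridge County: $1,611,009.675 × 0.0091 = $14,660.1880425
Total tax = $56,159.7972705
Effective rate = $56,159.7972705 ÷ $2,105,895 = 2.667% of market value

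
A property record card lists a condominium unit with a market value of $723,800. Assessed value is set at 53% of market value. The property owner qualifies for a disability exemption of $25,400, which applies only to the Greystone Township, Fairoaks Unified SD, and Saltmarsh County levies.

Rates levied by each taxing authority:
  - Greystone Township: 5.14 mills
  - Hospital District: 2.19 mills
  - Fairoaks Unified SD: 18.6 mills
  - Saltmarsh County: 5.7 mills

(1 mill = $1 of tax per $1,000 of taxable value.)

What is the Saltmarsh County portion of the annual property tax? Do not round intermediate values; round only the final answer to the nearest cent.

$2,041.82

Assessed value = $723,800 × 0.53 = $383,614
Saltmarsh County taxable value = $383,614 − $25,400 = $358,214
Saltmarsh County levy = $358,214 × 0.0057 = $2,041.8198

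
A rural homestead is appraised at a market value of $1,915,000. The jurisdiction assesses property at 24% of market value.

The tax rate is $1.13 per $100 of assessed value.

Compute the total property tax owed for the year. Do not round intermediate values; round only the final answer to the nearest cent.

$5,193.48

Assessed value = $1,915,000 × 0.24 = $459,600
Tax = $459,600 × 0.0113 = $5,193.48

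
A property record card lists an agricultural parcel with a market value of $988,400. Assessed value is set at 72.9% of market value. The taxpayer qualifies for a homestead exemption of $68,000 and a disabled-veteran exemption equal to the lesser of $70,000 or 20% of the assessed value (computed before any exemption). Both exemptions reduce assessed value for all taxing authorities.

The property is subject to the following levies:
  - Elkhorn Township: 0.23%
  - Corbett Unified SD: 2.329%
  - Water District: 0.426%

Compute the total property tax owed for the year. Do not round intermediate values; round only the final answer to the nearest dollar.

Assessed value = $988,400 × 0.729 = $720,543.6
Disabled-veteran exemption = min($70,000, 20% × $720,543.6) = min($70,000, $144,108.72) = $70,000 (dollar cap binds)
Taxable value = $720,543.6 − $68,000 − $70,000 = $582,543.6
Elkhorn Township: $582,543.6 × 0.0023 = $1,339.85028
Corbett Unified SD: $582,543.6 × 0.02329 = $13,567.440444
Water District: $582,543.6 × 0.00426 = $2,481.635736
Total = $17,388.92646

$17,389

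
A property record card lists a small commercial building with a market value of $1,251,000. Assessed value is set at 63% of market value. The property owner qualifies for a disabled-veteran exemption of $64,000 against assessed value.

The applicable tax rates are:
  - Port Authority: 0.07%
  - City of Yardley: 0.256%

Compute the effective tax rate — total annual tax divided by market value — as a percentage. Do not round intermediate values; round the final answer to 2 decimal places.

Assessed value = $1,251,000 × 0.63 = $788,130
Taxable value = $788,130 − $64,000 = $724,130
Port Authority: $724,130 × 0.0007 = $506.891
City of Yardley: $724,130 × 0.00256 = $1,853.7728
Total tax = $2,360.6638
Effective rate = $2,360.6638 ÷ $1,251,000 = 0.19% of market value

0.19%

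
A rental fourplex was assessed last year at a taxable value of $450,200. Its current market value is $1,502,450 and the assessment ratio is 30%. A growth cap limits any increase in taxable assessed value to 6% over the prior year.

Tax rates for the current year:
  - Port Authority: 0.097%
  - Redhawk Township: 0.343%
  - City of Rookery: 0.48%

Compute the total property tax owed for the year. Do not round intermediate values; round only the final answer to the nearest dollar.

$4,147

Uncapped assessed value = $1,502,450 × 0.3 = $450,735
Cap limit = $450,200 × 1.06 = $477,212
Taxable assessed value = min($450,735, $477,212) = $450,735 (cap does not bind)
Port Authority: $450,735 × 0.00097 = $437.21295
Redhawk Township: $450,735 × 0.00343 = $1,546.02105
City of Rookery: $450,735 × 0.0048 = $2,163.528
Total = $4,146.762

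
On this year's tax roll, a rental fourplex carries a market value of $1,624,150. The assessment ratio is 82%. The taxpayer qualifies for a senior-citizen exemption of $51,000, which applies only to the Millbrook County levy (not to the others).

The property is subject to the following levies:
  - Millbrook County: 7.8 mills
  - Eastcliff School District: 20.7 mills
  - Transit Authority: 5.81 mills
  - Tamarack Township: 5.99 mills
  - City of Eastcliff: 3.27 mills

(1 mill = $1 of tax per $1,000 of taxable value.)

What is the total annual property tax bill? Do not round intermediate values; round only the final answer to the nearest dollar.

Assessed value = $1,624,150 × 0.82 = $1,331,803
Millbrook County: ($1,331,803 − $51,000) × 0.0078 = $1,280,803 × 0.0078 = $9,990.2634
Eastcliff School District: $1,331,803 × 0.0207 = $27,568.3221
Transit Authority: $1,331,803 × 0.00581 = $7,737.77543
Tamarack Township: $1,331,803 × 0.00599 = $7,977.49997
City of Eastcliff: $1,331,803 × 0.00327 = $4,354.99581
Total = $57,628.85671

$57,629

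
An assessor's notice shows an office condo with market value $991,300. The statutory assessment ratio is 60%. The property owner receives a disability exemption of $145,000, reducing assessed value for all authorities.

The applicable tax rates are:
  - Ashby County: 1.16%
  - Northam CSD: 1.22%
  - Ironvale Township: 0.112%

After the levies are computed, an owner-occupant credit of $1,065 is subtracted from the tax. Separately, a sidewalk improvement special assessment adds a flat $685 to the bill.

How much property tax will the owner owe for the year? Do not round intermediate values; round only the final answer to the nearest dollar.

Assessed value = $991,300 × 0.6 = $594,780
Taxable value = $594,780 − $145,000 = $449,780
Ashby County: $449,780 × 0.0116 = $5,217.448
Northam CSD: $449,780 × 0.0122 = $5,487.316
Ironvale Township: $449,780 × 0.00112 = $503.7536
Levies subtotal = $11,208.5176
After credit = $11,208.5176 − $1,065 = $10,143.5176
Total = $10,143.5176 + $685 = $10,828.5176

$10,829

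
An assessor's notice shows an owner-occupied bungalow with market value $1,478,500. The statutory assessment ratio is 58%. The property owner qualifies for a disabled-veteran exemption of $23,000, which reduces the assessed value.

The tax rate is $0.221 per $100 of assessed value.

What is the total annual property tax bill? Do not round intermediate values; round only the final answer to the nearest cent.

$1,844.31

Assessed value = $1,478,500 × 0.58 = $857,530
Taxable value = $857,530 − $23,000 = $834,530
Tax = $834,530 × 0.00221 = $1,844.3113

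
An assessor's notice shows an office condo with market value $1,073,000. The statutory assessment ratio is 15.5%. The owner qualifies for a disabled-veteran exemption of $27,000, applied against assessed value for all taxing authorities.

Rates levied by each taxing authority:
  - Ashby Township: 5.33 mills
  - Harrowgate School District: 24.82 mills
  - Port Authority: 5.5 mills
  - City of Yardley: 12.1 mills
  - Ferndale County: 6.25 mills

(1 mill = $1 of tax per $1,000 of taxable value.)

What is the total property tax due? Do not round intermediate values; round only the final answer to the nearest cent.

Assessed value = $1,073,000 × 0.155 = $166,315
Taxable value = $166,315 − $27,000 = $139,315
Ashby Township: $139,315 × 0.00533 = $742.54895
Harrowgate School District: $139,315 × 0.02482 = $3,457.7983
Port Authority: $139,315 × 0.0055 = $766.2325
City of Yardley: $139,315 × 0.0121 = $1,685.7115
Ferndale County: $139,315 × 0.00625 = $870.71875
Total = $742.54895 + $3,457.7983 + $766.2325 + $1,685.7115 + $870.71875 = $7,523.01

$7,523.01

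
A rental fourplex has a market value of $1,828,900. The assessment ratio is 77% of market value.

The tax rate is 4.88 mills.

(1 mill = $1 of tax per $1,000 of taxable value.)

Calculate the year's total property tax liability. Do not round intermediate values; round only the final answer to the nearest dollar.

Assessed value = $1,828,900 × 0.77 = $1,408,253
Tax = $1,408,253 × 0.00488 = $6,872.27464

$6,872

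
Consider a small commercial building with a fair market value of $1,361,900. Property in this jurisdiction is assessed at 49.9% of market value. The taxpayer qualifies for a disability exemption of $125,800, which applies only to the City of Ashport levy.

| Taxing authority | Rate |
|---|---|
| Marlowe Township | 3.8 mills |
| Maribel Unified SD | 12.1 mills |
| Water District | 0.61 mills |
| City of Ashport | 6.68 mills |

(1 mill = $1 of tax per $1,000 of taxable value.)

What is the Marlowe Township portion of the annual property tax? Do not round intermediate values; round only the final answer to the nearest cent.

Assessed value = $1,361,900 × 0.499 = $679,588.1
Marlowe Township taxable value = $679,588.1 (exemption does not apply)
Marlowe Township levy = $679,588.1 × 0.0038 = $2,582.43478

$2,582.43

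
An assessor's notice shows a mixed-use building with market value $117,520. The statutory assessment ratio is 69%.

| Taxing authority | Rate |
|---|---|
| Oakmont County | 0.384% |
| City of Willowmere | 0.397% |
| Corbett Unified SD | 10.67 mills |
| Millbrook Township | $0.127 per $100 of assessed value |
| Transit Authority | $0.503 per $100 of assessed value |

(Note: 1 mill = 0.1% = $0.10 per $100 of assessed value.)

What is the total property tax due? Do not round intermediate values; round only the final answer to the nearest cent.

$2,009.38

Assessed value = $117,520 × 0.69 = $81,088.8
Oakmont County: $81,088.8 × 0.00384 = $311.380992
City of Willowmere: $81,088.8 × 0.00397 = $321.922536
Corbett Unified SD: $81,088.8 × 0.01067 = $865.217496
Millbrook Township: $81,088.8 × 0.00127 = $102.982776
Transit Authority: $81,088.8 × 0.00503 = $407.876664
Total = $2,009.380464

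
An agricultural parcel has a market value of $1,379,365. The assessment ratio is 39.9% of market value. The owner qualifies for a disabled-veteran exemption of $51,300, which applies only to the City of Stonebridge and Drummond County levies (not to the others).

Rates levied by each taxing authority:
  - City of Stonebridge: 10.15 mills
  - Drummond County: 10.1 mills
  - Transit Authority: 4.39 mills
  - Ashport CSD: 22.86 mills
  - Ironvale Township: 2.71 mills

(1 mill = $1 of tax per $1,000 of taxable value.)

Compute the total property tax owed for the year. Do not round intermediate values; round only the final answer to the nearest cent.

Assessed value = $1,379,365 × 0.399 = $550,366.635
City of Stonebridge: ($550,366.635 − $51,300) × 0.01015 = $499,066.635 × 0.01015 = $5,065.52634525
Drummond County: ($550,366.635 − $51,300) × 0.0101 = $499,066.635 × 0.0101 = $5,040.5730135
Transit Authority: $550,366.635 × 0.00439 = $2,416.10952765
Ashport CSD: $550,366.635 × 0.02286 = $12,581.3812761
Ironvale Township: $550,366.635 × 0.00271 = $1,491.49358085
Total = $26,595.08374335

$26,595.08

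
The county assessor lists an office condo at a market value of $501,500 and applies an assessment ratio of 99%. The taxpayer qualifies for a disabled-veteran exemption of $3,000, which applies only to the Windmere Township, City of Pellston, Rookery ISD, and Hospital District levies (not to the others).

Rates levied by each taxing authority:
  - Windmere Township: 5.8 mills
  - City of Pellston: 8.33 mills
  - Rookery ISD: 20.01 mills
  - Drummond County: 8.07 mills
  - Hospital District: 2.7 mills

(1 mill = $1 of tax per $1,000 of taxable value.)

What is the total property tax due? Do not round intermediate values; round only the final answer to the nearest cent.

$22,186.62

Assessed value = $501,500 × 0.99 = $496,485
Windmere Township: ($496,485 − $3,000) × 0.0058 = $493,485 × 0.0058 = $2,862.213
City of Pellston: ($496,485 − $3,000) × 0.00833 = $493,485 × 0.00833 = $4,110.73005
Rookery ISD: ($496,485 − $3,000) × 0.02001 = $493,485 × 0.02001 = $9,874.63485
Drummond County: $496,485 × 0.00807 = $4,006.63395
Hospital District: ($496,485 − $3,000) × 0.0027 = $493,485 × 0.0027 = $1,332.4095
Total = $22,186.62135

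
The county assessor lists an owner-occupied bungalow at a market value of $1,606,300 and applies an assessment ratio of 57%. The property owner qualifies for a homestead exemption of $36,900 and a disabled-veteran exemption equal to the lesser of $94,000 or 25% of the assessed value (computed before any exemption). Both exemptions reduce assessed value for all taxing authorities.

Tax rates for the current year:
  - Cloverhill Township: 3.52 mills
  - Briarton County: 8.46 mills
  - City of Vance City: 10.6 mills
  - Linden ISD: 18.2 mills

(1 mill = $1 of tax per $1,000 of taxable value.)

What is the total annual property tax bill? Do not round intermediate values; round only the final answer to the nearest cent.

$31,999.70

Assessed value = $1,606,300 × 0.57 = $915,591
Disabled-veteran exemption = min($94,000, 25% × $915,591) = min($94,000, $228,897.75) = $94,000 (dollar cap binds)
Taxable value = $915,591 − $36,900 − $94,000 = $784,691
Cloverhill Township: $784,691 × 0.00352 = $2,762.11232
Briarton County: $784,691 × 0.00846 = $6,638.48586
City of Vance City: $784,691 × 0.0106 = $8,317.7246
Linden ISD: $784,691 × 0.0182 = $14,281.3762
Total = $31,999.69898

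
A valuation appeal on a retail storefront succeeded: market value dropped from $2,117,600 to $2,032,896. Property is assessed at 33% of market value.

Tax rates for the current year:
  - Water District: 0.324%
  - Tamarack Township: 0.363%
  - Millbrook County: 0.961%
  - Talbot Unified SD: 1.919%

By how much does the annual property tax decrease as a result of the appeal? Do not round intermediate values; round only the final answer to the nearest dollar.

$997

Old assessed value = $2,117,600 × 0.33 = $698,808
New assessed value = $2,032,896 × 0.33 = $670,855.68
Combined rate = 0.00324 + 0.00363 + 0.00961 + 0.01919 = 0.03567
Old tax = $698,808 × 0.03567 = $24,926.48136
New tax = $670,855.68 × 0.03567 = $23,929.4221056
Reduction = $24,926.48136 − $23,929.4221056 = $997.0592544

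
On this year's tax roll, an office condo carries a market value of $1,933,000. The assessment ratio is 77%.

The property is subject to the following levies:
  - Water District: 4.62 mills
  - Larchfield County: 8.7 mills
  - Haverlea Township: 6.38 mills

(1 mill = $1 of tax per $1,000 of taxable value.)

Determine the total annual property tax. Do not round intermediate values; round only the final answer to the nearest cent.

Assessed value = $1,933,000 × 0.77 = $1,488,410
Water District: $1,488,410 × 0.00462 = $6,876.4542
Larchfield County: $1,488,410 × 0.0087 = $12,949.167
Haverlea Township: $1,488,410 × 0.00638 = $9,496.0558
Total = $6,876.4542 + $12,949.167 + $9,496.0558 = $29,321.677

$29,321.68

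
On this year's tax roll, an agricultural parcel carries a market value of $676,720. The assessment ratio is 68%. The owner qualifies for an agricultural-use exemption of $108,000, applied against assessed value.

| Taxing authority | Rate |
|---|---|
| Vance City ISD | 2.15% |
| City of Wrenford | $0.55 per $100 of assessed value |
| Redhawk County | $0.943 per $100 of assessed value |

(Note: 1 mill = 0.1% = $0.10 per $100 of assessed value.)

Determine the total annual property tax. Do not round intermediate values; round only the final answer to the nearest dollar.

Assessed value = $676,720 × 0.68 = $460,169.6
Taxable value = $460,169.6 − $108,000 = $352,169.6
Vance City ISD: $352,169.6 × 0.0215 = $7,571.6464
City of Wrenford: $352,169.6 × 0.0055 = $1,936.9328
Redhawk County: $352,169.6 × 0.00943 = $3,320.959328
Total = $12,829.538528

$12,830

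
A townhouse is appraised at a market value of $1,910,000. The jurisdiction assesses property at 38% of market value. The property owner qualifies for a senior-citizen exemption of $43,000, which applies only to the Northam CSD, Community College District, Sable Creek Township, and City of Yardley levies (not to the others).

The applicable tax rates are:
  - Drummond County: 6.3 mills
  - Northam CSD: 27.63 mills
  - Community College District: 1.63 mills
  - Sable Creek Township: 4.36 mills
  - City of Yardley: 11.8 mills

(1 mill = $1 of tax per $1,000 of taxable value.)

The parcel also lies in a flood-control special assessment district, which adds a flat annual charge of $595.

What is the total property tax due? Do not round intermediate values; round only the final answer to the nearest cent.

Assessed value = $1,910,000 × 0.38 = $725,800
Drummond County: $725,800 × 0.0063 = $4,572.54
Northam CSD: ($725,800 − $43,000) × 0.02763 = $682,800 × 0.02763 = $18,865.764
Community College District: ($725,800 − $43,000) × 0.00163 = $682,800 × 0.00163 = $1,112.964
Sable Creek Township: ($725,800 − $43,000) × 0.00436 = $682,800 × 0.00436 = $2,977.008
City of Yardley: ($725,800 − $43,000) × 0.0118 = $682,800 × 0.0118 = $8,057.04
Levies subtotal = $35,585.316
Total = $35,585.316 + $595 = $36,180.316

$36,180.32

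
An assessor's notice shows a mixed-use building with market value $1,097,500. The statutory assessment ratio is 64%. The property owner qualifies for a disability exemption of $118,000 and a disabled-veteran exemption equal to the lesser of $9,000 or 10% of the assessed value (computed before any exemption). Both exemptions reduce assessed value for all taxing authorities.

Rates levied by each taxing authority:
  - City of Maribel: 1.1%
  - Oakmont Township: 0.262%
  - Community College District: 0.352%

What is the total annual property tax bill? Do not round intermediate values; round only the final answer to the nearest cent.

$9,862.36

Assessed value = $1,097,500 × 0.64 = $702,400
Disabled-veteran exemption = min($9,000, 10% × $702,400) = min($9,000, $70,240) = $9,000 (dollar cap binds)
Taxable value = $702,400 − $118,000 − $9,000 = $575,400
City of Maribel: $575,400 × 0.011 = $6,329.4
Oakmont Township: $575,400 × 0.00262 = $1,507.548
Community College District: $575,400 × 0.00352 = $2,025.408
Total = $9,862.356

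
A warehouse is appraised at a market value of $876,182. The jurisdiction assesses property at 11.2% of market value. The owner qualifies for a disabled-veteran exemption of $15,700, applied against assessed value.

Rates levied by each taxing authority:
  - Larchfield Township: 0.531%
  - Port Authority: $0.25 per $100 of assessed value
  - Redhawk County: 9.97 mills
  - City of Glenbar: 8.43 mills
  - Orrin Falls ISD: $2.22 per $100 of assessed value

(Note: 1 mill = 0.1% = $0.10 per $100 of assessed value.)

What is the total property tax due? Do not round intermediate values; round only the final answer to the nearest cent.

$3,990.55

Assessed value = $876,182 × 0.112 = $98,132.384
Taxable value = $98,132.384 − $15,700 = $82,432.384
Larchfield Township: $82,432.384 × 0.00531 = $437.71595904
Port Authority: $82,432.384 × 0.0025 = $206.08096
Redhawk County: $82,432.384 × 0.00997 = $821.85086848
City of Glenbar: $82,432.384 × 0.00843 = $694.90499712
Orrin Falls ISD: $82,432.384 × 0.0222 = $1,829.9989248
Total = $3,990.55170944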